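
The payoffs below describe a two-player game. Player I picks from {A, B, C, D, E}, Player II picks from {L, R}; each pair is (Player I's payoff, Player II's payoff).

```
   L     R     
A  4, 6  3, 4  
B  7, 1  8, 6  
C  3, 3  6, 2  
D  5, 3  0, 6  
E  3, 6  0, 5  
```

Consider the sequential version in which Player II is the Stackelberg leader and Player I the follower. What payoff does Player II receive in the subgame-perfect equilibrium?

Solve by backward induction (Player II leads).
- L: Player I compares 4, 7, 3, 5, 3 and picks B; Player II would get 1.
- R: Player I compares 3, 8, 6, 0, 0 and picks B; Player II would get 6.
Maximizing over 1, 6, Player II chooses R. Subgame-perfect outcome: (B, R) with payoffs (8, 6).

6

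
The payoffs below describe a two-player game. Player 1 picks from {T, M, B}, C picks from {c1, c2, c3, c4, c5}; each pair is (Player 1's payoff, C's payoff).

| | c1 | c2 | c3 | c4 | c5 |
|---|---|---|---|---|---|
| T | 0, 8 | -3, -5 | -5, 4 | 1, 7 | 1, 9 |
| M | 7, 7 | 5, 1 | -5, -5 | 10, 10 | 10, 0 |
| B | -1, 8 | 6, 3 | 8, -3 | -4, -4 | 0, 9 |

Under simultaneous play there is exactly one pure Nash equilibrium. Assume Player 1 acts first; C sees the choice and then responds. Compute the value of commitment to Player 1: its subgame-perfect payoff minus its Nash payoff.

Backward induction with Player 1 moving first.
- T: C compares 8, -5, 4, 7, 9 and picks c5; Player 1 would get 1.
- M: C compares 7, 1, -5, 10, 0 and picks c4; Player 1 would get 10.
- B: C compares 8, 3, -3, -4, 9 and picks c5; Player 1 would get 0.
Among 1, 10, 0, the best is 10 at M. Subgame-perfect outcome: (M, c4) with payoffs (10, 10).
Now find the simultaneous Nash equilibrium.
Player 1's best replies: c1→M; c2→B; c3→B; c4→M; c5→M.
C's best replies: T→c5; M→c4; B→c5.
The unique mutual best reply is (M, c4), giving (10, 10).
Player 1's commitment gain: 10 − 10 = 0.

0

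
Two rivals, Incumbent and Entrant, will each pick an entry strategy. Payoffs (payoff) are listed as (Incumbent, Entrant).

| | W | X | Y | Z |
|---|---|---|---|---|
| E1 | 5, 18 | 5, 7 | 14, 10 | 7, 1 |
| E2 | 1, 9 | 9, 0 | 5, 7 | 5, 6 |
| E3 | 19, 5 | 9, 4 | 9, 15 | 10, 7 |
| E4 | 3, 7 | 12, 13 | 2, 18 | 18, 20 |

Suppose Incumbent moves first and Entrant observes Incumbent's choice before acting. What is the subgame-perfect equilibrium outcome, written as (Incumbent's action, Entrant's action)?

Backward induction with Incumbent moving first.
- E1 → Entrant plays W (best of 18, 7, 10, 1); Incumbent gets 5.
- E2 → Entrant plays W (best of 9, 0, 7, 6); Incumbent gets 1.
- E3 → Entrant plays Y (best of 5, 4, 15, 7); Incumbent gets 9.
- E4 → Entrant plays Z (best of 7, 13, 18, 20); Incumbent gets 18.
Maximizing over 5, 1, 9, 18, Incumbent chooses E4. Subgame-perfect outcome: (E4, Z) with payoffs (18, 20).

(E4, Z)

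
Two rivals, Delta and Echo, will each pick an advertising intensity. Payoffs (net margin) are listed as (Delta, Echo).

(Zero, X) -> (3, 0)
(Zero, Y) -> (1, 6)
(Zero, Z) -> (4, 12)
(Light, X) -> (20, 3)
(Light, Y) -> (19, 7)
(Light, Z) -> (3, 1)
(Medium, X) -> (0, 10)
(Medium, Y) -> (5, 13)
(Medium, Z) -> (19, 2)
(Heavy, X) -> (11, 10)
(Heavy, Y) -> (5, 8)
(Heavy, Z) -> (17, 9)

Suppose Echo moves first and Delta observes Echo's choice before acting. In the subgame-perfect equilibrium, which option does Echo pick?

Y

Solve by backward induction (Echo leads).
- X: BR = Light, leader payoff 3.
- Y: BR = Light, leader payoff 7.
- Z: BR = Medium, leader payoff 2.
Echo's induced payoffs are 3, 7, 2, so Echo commits to Y. Subgame-perfect outcome: (Light, Y) with payoffs (19, 7).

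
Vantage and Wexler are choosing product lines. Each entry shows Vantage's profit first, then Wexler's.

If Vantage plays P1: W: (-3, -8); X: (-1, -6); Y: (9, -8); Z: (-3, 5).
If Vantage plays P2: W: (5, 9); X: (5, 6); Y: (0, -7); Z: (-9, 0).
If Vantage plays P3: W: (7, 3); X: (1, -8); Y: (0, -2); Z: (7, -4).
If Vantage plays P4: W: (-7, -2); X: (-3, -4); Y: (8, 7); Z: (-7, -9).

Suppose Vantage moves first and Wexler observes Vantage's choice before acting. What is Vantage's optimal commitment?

P4

Backward induction with Vantage moving first.
- P1: Wexler compares -8, -6, -8, 5 and picks Z; Vantage would get -3.
- P2: Wexler compares 9, 6, -7, 0 and picks W; Vantage would get 5.
- P3: Wexler compares 3, -8, -2, -4 and picks W; Vantage would get 7.
- P4: Wexler compares -2, -4, 7, -9 and picks Y; Vantage would get 8.
Maximizing over -3, 5, 7, 8, Vantage chooses P4. Subgame-perfect outcome: (P4, Y) with payoffs (8, 7).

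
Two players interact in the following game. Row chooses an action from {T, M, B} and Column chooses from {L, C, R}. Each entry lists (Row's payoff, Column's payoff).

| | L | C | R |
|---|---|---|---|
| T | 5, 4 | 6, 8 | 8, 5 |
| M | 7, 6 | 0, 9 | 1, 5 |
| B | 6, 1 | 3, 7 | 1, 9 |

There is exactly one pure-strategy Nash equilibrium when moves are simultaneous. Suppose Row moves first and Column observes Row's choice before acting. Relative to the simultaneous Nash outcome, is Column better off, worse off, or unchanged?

unchanged

Backward induction with Row moving first.
- T: BR = C, leader payoff 6.
- M: BR = C, leader payoff 0.
- B: BR = R, leader payoff 1.
Row's induced payoffs are 6, 0, 1, so Row commits to T. Subgame-perfect outcome: (T, C) with payoffs (6, 8).
For the simultaneous game, intersect best replies.
Row's best replies: L→M; C→T; R→T.
Column's best replies: T→C; M→C; B→R.
The unique mutual best reply is (T, C), giving (6, 8).
Column earns 8 sequentially versus 8 at the Nash outcome: unchanged.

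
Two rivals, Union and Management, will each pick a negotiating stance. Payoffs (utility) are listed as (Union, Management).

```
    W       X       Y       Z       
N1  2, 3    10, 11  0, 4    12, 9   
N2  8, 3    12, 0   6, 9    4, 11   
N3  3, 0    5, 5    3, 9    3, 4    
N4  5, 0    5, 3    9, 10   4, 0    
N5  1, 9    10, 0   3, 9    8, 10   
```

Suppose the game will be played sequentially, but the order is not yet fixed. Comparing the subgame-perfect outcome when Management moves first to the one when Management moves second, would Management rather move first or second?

second

If Union leads: Management's best replies are N1→X, N2→Z, N3→Y, N4→Y, N5→Z; Union's induced payoffs 10, 4, 3, 9, 8; outcome (N1, X), payoffs (10, 11).
If Management leads: Union's best replies are W→N2, X→N2, Y→N4, Z→N1; Management's induced payoffs 3, 0, 10, 9; outcome (N4, Y), payoffs (9, 10).
Management gets 10 moving first and 11 moving second, so Management prefers to move second.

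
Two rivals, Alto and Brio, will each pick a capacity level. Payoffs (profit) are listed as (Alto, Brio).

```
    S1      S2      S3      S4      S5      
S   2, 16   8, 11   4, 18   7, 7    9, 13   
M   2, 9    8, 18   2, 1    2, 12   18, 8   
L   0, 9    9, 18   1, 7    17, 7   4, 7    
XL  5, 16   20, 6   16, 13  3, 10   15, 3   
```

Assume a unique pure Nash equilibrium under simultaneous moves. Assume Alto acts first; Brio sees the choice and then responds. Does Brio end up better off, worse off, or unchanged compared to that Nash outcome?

Work backward from Brio's decision.
- S: Brio compares 16, 11, 18, 7, 13 and picks S3; Alto would get 4.
- M: Brio compares 9, 18, 1, 12, 8 and picks S2; Alto would get 8.
- L: Brio compares 9, 18, 7, 7, 7 and picks S2; Alto would get 9.
- XL: Brio compares 16, 6, 13, 10, 3 and picks S1; Alto would get 5.
Alto's induced payoffs are 4, 8, 9, 5, so Alto commits to L. Subgame-perfect outcome: (L, S2) with payoffs (9, 18).
Under simultaneous play:
Alto's best replies: S1→XL; S2→XL; S3→XL; S4→L; S5→M.
Brio's best replies: S→S3; M→S2; L→S2; XL→S1.
Only (XL, S1) has each player best-responding; Nash payoffs (5, 16).
Brio earns 18 sequentially versus 16 at the Nash outcome: better off.

better off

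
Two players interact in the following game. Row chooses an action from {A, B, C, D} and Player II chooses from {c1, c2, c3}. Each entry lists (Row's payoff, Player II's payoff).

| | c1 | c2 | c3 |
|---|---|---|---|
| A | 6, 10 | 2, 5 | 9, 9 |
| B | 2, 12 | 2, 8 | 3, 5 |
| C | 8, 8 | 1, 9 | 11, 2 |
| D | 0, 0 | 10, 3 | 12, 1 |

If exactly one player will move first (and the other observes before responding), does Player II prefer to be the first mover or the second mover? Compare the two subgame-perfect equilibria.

If Row leads: Player II's best replies are A→c1, B→c1, C→c2, D→c2; Row's induced payoffs 6, 2, 1, 10; outcome (D, c2), payoffs (10, 3).
If Player II leads: Row's best replies are c1→C, c2→D, c3→D; Player II's induced payoffs 8, 3, 1; outcome (C, c1), payoffs (8, 8).
Player II gets 8 moving first and 3 moving second, so Player II prefers to move first.

first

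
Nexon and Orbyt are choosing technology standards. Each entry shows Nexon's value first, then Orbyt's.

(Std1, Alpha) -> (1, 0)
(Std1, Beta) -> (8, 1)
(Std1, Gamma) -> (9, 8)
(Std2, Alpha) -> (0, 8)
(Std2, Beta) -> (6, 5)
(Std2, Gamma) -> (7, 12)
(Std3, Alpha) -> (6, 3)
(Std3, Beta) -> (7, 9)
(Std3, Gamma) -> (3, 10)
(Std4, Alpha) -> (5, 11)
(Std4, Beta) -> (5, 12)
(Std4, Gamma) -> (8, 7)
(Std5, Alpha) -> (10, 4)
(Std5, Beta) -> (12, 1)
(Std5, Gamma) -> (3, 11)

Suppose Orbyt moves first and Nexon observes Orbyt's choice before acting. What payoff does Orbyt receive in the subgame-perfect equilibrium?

Solve by backward induction (Orbyt leads).
- Alpha: Nexon compares 1, 0, 6, 5, 10 and picks Std5; Orbyt would get 4.
- Beta: Nexon compares 8, 6, 7, 5, 12 and picks Std5; Orbyt would get 1.
- Gamma: Nexon compares 9, 7, 3, 8, 3 and picks Std1; Orbyt would get 8.
Orbyt's induced payoffs are 4, 1, 8, so Orbyt commits to Gamma. Subgame-perfect outcome: (Std1, Gamma) with payoffs (9, 8).

8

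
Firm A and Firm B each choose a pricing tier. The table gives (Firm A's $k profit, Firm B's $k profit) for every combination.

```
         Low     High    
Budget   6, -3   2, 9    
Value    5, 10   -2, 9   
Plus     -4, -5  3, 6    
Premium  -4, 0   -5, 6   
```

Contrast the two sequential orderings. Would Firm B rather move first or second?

If Firm A leads: Firm B's best replies are Budget→High, Value→Low, Plus→High, Premium→High; Firm A's induced payoffs 2, 5, 3, -5; outcome (Value, Low), payoffs (5, 10).
If Firm B leads: Firm A's best replies are Low→Budget, High→Plus; Firm B's induced payoffs -3, 6; outcome (Plus, High), payoffs (3, 6).
Firm B gets 6 moving first and 10 moving second, so Firm B prefers to move second.

second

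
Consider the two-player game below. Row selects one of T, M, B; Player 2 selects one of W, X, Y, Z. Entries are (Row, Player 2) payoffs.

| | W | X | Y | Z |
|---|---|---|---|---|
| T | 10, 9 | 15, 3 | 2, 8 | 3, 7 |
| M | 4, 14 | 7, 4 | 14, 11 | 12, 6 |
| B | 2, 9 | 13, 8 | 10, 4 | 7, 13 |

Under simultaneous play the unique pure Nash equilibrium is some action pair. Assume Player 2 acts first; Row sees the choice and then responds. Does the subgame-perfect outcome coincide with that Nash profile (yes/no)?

Backward induction with Player 2 moving first.
- W → Row plays T (best of 10, 4, 2); Player 2 gets 9.
- X → Row plays T (best of 15, 7, 13); Player 2 gets 3.
- Y → Row plays M (best of 2, 14, 10); Player 2 gets 11.
- Z → Row plays M (best of 3, 12, 7); Player 2 gets 6.
Player 2's induced payoffs are 9, 3, 11, 6, so Player 2 commits to Y. Subgame-perfect outcome: (M, Y) with payoffs (14, 11).
Under simultaneous play:
Row's best replies: W→T; X→T; Y→M; Z→M.
Player 2's best replies: T→W; M→W; B→Z.
Only (T, W) has each player best-responding; Nash payoffs (10, 9).
Sequential outcome (M, Y) differs from the Nash profile (T, W).

no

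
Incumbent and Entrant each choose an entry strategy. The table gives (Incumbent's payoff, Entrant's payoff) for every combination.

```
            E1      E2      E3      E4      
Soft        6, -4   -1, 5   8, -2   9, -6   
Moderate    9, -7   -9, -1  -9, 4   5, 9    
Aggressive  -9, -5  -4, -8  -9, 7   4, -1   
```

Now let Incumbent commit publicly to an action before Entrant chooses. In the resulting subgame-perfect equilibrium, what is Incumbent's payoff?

5

Work backward from Entrant's decision.
- Soft: BR = E2, leader payoff -1.
- Moderate: BR = E4, leader payoff 5.
- Aggressive: BR = E3, leader payoff -9.
Incumbent's induced payoffs are -1, 5, -9, so Incumbent commits to Moderate. Subgame-perfect outcome: (Moderate, E4) with payoffs (5, 9).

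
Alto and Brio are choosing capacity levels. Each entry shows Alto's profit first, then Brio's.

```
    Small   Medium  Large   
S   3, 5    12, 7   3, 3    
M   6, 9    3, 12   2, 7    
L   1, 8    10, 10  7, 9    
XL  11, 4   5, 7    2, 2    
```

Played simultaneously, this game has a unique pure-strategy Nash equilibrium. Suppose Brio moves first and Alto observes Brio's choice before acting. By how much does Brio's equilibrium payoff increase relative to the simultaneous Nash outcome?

2

Alto best-responds to each possible Brio move:
- Small: BR = XL, leader payoff 4.
- Medium: BR = S, leader payoff 7.
- Large: BR = L, leader payoff 9.
Among 4, 7, 9, the best is 9 at Large. Subgame-perfect outcome: (L, Large) with payoffs (7, 9).
Under simultaneous play:
Alto's best replies: Small→XL; Medium→S; Large→L.
Brio's best replies: S→Medium; M→Medium; L→Medium; XL→Medium.
The unique mutual best reply is (S, Medium), giving (12, 7).
Brio's commitment gain: 9 − 7 = 2.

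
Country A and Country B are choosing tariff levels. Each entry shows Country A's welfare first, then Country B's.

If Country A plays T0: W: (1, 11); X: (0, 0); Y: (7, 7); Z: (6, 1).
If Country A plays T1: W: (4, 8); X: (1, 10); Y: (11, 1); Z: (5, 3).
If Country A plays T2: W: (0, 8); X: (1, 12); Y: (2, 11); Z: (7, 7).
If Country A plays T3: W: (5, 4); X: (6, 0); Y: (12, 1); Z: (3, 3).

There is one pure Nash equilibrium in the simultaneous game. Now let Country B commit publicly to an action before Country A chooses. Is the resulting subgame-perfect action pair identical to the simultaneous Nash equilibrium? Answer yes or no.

Work backward from Country A's decision.
- W → Country A plays T3 (best of 1, 4, 0, 5); Country B gets 4.
- X → Country A plays T3 (best of 0, 1, 1, 6); Country B gets 0.
- Y → Country A plays T3 (best of 7, 11, 2, 12); Country B gets 1.
- Z → Country A plays T2 (best of 6, 5, 7, 3); Country B gets 7.
Maximizing over 4, 0, 1, 7, Country B chooses Z. Subgame-perfect outcome: (T2, Z) with payoffs (7, 7).
Under simultaneous play:
Country A's best replies: W→T3; X→T3; Y→T3; Z→T2.
Country B's best replies: T0→W; T1→X; T2→X; T3→W.
Only (T3, W) has each player best-responding; Nash payoffs (5, 4).
Sequential outcome (T2, Z) differs from the Nash profile (T3, W).

no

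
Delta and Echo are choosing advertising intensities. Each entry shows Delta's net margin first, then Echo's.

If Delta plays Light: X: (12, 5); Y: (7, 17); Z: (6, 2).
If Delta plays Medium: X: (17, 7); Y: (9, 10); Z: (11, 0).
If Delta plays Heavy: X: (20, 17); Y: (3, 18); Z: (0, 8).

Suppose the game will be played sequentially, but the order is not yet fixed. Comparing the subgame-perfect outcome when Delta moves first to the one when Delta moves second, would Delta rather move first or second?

second

If Delta leads: Echo's best replies are Light→Y, Medium→Y, Heavy→Y; Delta's induced payoffs 7, 9, 3; outcome (Medium, Y), payoffs (9, 10).
If Echo leads: Delta's best replies are X→Heavy, Y→Medium, Z→Medium; Echo's induced payoffs 17, 10, 0; outcome (Heavy, X), payoffs (20, 17).
Delta gets 9 moving first and 20 moving second, so Delta prefers to move second.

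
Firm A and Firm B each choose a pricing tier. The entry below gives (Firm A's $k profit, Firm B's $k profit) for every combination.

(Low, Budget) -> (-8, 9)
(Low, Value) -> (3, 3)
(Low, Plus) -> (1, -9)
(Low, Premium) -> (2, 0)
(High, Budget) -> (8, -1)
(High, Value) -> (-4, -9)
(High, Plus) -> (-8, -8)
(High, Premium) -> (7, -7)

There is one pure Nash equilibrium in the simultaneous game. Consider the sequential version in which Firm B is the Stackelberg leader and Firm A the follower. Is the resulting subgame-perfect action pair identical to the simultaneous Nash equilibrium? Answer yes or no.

no

Backward induction with Firm B moving first.
- Budget: BR = High, leader payoff -1.
- Value: BR = Low, leader payoff 3.
- Plus: BR = Low, leader payoff -9.
- Premium: BR = High, leader payoff -7.
Firm B's induced payoffs are -1, 3, -9, -7, so Firm B commits to Value. Subgame-perfect outcome: (Low, Value) with payoffs (3, 3).
Now find the simultaneous Nash equilibrium.
Firm A's best replies: Budget→High; Value→Low; Plus→Low; Premium→High.
Firm B's best replies: Low→Budget; High→Budget.
The unique mutual best reply is (High, Budget), giving (8, -1).
Sequential outcome (Low, Value) differs from the Nash profile (High, Budget).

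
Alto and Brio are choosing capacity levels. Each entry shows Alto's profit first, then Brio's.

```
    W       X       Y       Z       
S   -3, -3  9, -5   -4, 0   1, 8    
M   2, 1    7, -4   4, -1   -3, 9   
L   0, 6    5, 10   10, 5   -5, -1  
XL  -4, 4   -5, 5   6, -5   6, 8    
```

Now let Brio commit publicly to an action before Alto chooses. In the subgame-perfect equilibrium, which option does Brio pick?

Work backward from Alto's decision.
- W: Alto compares -3, 2, 0, -4 and picks M; Brio would get 1.
- X: Alto compares 9, 7, 5, -5 and picks S; Brio would get -5.
- Y: Alto compares -4, 4, 10, 6 and picks L; Brio would get 5.
- Z: Alto compares 1, -3, -5, 6 and picks XL; Brio would get 8.
Brio's induced payoffs are 1, -5, 5, 8, so Brio commits to Z. Subgame-perfect outcome: (XL, Z) with payoffs (6, 8).

Z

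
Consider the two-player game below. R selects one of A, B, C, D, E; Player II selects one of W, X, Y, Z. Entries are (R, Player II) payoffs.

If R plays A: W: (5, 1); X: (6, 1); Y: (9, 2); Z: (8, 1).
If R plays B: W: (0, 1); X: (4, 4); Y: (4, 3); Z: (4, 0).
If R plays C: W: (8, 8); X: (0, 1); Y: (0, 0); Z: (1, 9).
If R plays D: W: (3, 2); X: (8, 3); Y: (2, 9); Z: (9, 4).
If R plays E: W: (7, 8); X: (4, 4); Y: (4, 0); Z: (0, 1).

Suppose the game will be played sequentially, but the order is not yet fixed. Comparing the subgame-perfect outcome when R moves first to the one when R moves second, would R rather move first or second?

If R leads: Player II's best replies are A→Y, B→X, C→Z, D→Y, E→W; R's induced payoffs 9, 4, 1, 2, 7; outcome (A, Y), payoffs (9, 2).
If Player II leads: R's best replies are W→C, X→D, Y→A, Z→D; Player II's induced payoffs 8, 3, 2, 4; outcome (C, W), payoffs (8, 8).
R gets 9 moving first and 8 moving second, so R prefers to move first.

first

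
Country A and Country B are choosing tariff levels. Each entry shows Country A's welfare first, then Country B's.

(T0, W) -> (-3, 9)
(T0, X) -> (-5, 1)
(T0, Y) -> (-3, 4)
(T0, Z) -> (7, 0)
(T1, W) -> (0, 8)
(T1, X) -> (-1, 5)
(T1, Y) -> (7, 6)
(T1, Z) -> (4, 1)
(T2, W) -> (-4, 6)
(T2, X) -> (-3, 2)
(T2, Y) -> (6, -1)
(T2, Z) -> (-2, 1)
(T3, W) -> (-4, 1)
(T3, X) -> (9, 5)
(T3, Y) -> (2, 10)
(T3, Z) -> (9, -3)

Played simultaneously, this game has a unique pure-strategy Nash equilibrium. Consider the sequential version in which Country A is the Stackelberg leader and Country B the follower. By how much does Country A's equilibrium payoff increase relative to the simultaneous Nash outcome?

2

Country B best-responds to each possible Country A move:
- T0: BR = W, leader payoff -3.
- T1: BR = W, leader payoff 0.
- T2: BR = W, leader payoff -4.
- T3: BR = Y, leader payoff 2.
Among -3, 0, -4, 2, the best is 2 at T3. Subgame-perfect outcome: (T3, Y) with payoffs (2, 10).
Under simultaneous play:
Country A's best replies: W→T1; X→T3; Y→T1; Z→T3.
Country B's best replies: T0→W; T1→W; T2→W; T3→Y.
The unique mutual best reply is (T1, W), giving (0, 8).
Country A's commitment gain: 2 − 0 = 2.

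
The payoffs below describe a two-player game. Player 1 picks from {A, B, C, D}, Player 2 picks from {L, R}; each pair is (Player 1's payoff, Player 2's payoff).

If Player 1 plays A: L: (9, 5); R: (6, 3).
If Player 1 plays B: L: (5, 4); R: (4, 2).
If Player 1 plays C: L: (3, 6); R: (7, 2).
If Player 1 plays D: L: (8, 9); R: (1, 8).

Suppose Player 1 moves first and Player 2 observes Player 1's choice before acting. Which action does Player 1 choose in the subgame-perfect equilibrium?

Work backward from Player 2's decision.
- A: Player 2 compares 5, 3 and picks L; Player 1 would get 9.
- B: Player 2 compares 4, 2 and picks L; Player 1 would get 5.
- C: Player 2 compares 6, 2 and picks L; Player 1 would get 3.
- D: Player 2 compares 9, 8 and picks L; Player 1 would get 8.
Among 9, 5, 3, 8, the best is 9 at A. Subgame-perfect outcome: (A, L) with payoffs (9, 5).

A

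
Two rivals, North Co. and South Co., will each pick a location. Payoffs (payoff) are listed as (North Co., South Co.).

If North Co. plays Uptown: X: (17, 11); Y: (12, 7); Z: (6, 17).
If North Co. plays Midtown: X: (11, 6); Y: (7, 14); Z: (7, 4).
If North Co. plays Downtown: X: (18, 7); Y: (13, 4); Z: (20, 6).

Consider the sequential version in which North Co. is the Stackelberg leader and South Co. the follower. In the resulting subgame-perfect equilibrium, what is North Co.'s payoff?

18

Backward induction with North Co. moving first.
- Uptown: South Co. compares 11, 7, 17 and picks Z; North Co. would get 6.
- Midtown: South Co. compares 6, 14, 4 and picks Y; North Co. would get 7.
- Downtown: South Co. compares 7, 4, 6 and picks X; North Co. would get 18.
North Co.'s induced payoffs are 6, 7, 18, so North Co. commits to Downtown. Subgame-perfect outcome: (Downtown, X) with payoffs (18, 7).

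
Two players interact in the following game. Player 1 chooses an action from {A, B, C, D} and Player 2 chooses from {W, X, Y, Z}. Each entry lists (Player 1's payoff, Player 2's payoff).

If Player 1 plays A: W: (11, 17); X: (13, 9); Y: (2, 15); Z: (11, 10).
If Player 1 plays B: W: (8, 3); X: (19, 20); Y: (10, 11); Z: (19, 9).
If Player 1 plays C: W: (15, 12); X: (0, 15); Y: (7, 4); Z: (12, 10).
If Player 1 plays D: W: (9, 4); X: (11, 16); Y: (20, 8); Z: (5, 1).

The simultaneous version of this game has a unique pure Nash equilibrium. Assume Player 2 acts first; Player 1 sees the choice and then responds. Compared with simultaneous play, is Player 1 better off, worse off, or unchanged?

Work backward from Player 1's decision.
- W → Player 1 plays C (best of 11, 8, 15, 9); Player 2 gets 12.
- X → Player 1 plays B (best of 13, 19, 0, 11); Player 2 gets 20.
- Y → Player 1 plays D (best of 2, 10, 7, 20); Player 2 gets 8.
- Z → Player 1 plays B (best of 11, 19, 12, 5); Player 2 gets 9.
Player 2's induced payoffs are 12, 20, 8, 9, so Player 2 commits to X. Subgame-perfect outcome: (B, X) with payoffs (19, 20).
Now find the simultaneous Nash equilibrium.
Player 1's best replies: W→C; X→B; Y→D; Z→B.
Player 2's best replies: A→W; B→X; C→X; D→X.
Only (B, X) has each player best-responding; Nash payoffs (19, 20).
Player 1 earns 19 sequentially versus 19 at the Nash outcome: unchanged.

unchanged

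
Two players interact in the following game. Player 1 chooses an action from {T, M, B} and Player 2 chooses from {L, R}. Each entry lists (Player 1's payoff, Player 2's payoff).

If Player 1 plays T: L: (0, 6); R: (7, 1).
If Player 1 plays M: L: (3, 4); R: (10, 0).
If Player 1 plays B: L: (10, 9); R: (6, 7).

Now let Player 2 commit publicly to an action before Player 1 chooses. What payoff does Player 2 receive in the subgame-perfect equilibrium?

Player 1 best-responds to each possible Player 2 move:
- L: BR = B, leader payoff 9.
- R: BR = M, leader payoff 0.
Among 9, 0, the best is 9 at L. Subgame-perfect outcome: (B, L) with payoffs (10, 9).

9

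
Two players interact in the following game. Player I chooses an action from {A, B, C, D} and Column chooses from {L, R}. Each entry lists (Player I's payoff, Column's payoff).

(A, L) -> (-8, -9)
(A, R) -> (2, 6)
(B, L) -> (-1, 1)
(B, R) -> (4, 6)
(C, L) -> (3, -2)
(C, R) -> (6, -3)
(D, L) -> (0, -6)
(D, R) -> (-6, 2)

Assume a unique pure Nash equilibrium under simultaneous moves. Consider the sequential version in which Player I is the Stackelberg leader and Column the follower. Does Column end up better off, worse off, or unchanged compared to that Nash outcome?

Solve by backward induction (Player I leads).
- A → Column plays R (best of -9, 6); Player I gets 2.
- B → Column plays R (best of 1, 6); Player I gets 4.
- C → Column plays L (best of -2, -3); Player I gets 3.
- D → Column plays R (best of -6, 2); Player I gets -6.
Player I's induced payoffs are 2, 4, 3, -6, so Player I commits to B. Subgame-perfect outcome: (B, R) with payoffs (4, 6).
Under simultaneous play:
Player I's best replies: L→C; R→C.
Column's best replies: A→R; B→R; C→L; D→R.
Only (C, L) has each player best-responding; Nash payoffs (3, -2).
Column earns 6 sequentially versus -2 at the Nash outcome: better off.

better off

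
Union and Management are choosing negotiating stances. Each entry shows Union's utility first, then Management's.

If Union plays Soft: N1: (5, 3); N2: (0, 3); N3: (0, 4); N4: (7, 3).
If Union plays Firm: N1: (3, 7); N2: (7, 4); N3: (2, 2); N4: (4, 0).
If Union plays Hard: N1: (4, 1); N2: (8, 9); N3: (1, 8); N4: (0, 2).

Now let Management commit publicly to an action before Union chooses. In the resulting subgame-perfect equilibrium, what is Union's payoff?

8

Work backward from Union's decision.
- N1: BR = Soft, leader payoff 3.
- N2: BR = Hard, leader payoff 9.
- N3: BR = Firm, leader payoff 2.
- N4: BR = Soft, leader payoff 3.
Maximizing over 3, 9, 2, 3, Management chooses N2. Subgame-perfect outcome: (Hard, N2) with payoffs (8, 9).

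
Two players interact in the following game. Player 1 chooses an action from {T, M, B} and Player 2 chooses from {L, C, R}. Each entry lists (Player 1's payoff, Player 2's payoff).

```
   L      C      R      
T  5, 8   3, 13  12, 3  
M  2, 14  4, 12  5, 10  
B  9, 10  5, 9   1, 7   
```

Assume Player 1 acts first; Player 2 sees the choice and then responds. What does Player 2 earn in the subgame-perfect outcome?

Player 2 best-responds to each possible Player 1 move:
- T → Player 2 plays C (best of 8, 13, 3); Player 1 gets 3.
- M → Player 2 plays L (best of 14, 12, 10); Player 1 gets 2.
- B → Player 2 plays L (best of 10, 9, 7); Player 1 gets 9.
Player 1's induced payoffs are 3, 2, 9, so Player 1 commits to B. Subgame-perfect outcome: (B, L) with payoffs (9, 10).

10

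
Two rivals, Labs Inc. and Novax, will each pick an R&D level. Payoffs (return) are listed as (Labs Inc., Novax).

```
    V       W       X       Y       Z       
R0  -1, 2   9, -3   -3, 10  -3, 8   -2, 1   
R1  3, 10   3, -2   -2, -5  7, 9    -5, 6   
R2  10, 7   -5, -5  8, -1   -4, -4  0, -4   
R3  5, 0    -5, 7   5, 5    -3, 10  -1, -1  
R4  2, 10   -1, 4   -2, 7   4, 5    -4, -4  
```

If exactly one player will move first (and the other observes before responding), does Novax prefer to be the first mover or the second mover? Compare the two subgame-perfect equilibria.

If Labs Inc. leads: Novax's best replies are R0→X, R1→V, R2→V, R3→Y, R4→V; Labs Inc.'s induced payoffs -3, 3, 10, -3, 2; outcome (R2, V), payoffs (10, 7).
If Novax leads: Labs Inc.'s best replies are V→R2, W→R0, X→R2, Y→R1, Z→R2; Novax's induced payoffs 7, -3, -1, 9, -4; outcome (R1, Y), payoffs (7, 9).
Novax gets 9 moving first and 7 moving second, so Novax prefers to move first.

first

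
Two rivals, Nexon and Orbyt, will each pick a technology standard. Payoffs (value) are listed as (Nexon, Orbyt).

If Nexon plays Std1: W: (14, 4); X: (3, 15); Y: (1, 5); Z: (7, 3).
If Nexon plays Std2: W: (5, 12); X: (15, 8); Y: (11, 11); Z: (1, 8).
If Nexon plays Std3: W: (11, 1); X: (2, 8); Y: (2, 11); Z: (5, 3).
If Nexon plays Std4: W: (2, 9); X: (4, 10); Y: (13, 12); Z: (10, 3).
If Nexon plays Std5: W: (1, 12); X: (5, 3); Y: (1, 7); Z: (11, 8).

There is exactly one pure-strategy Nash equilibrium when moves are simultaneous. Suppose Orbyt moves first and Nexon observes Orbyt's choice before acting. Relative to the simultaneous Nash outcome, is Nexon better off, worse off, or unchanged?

unchanged

Work backward from Nexon's decision.
- W → Nexon plays Std1 (best of 14, 5, 11, 2, 1); Orbyt gets 4.
- X → Nexon plays Std2 (best of 3, 15, 2, 4, 5); Orbyt gets 8.
- Y → Nexon plays Std4 (best of 1, 11, 2, 13, 1); Orbyt gets 12.
- Z → Nexon plays Std5 (best of 7, 1, 5, 10, 11); Orbyt gets 8.
Orbyt's induced payoffs are 4, 8, 12, 8, so Orbyt commits to Y. Subgame-perfect outcome: (Std4, Y) with payoffs (13, 12).
Now find the simultaneous Nash equilibrium.
Nexon's best replies: W→Std1; X→Std2; Y→Std4; Z→Std5.
Orbyt's best replies: Std1→X; Std2→W; Std3→Y; Std4→Y; Std5→W.
The unique mutual best reply is (Std4, Y), giving (13, 12).
Nexon earns 13 sequentially versus 13 at the Nash outcome: unchanged.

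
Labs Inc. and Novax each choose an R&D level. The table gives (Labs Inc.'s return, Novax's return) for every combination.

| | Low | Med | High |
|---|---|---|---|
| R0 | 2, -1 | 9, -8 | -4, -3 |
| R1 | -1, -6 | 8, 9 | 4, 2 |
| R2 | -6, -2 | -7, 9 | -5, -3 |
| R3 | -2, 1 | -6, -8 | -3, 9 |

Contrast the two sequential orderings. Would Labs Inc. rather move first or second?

If Labs Inc. leads: Novax's best replies are R0→Low, R1→Med, R2→Med, R3→High; Labs Inc.'s induced payoffs 2, 8, -7, -3; outcome (R1, Med), payoffs (8, 9).
If Novax leads: Labs Inc.'s best replies are Low→R0, Med→R0, High→R1; Novax's induced payoffs -1, -8, 2; outcome (R1, High), payoffs (4, 2).
Labs Inc. gets 8 moving first and 4 moving second, so Labs Inc. prefers to move first.

first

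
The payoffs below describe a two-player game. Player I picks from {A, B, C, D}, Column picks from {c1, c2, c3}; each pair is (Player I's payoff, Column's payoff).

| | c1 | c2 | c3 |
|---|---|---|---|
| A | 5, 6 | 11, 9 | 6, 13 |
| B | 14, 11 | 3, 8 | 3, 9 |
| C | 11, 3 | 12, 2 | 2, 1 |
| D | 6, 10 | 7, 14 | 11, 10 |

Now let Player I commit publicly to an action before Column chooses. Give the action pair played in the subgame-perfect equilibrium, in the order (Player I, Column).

Backward induction with Player I moving first.
- A: Column compares 6, 9, 13 and picks c3; Player I would get 6.
- B: Column compares 11, 8, 9 and picks c1; Player I would get 14.
- C: Column compares 3, 2, 1 and picks c1; Player I would get 11.
- D: Column compares 10, 14, 10 and picks c2; Player I would get 7.
Maximizing over 6, 14, 11, 7, Player I chooses B. Subgame-perfect outcome: (B, c1) with payoffs (14, 11).

(B, c1)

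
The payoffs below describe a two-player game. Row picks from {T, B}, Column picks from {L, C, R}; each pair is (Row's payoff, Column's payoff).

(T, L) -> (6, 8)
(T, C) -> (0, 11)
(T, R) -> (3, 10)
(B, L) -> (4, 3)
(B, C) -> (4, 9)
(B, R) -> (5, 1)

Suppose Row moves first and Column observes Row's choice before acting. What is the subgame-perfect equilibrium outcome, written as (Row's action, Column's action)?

(B, C)

Solve by backward induction (Row leads).
- T → Column plays C (best of 8, 11, 10); Row gets 0.
- B → Column plays C (best of 3, 9, 1); Row gets 4.
Row's induced payoffs are 0, 4, so Row commits to B. Subgame-perfect outcome: (B, C) with payoffs (4, 9).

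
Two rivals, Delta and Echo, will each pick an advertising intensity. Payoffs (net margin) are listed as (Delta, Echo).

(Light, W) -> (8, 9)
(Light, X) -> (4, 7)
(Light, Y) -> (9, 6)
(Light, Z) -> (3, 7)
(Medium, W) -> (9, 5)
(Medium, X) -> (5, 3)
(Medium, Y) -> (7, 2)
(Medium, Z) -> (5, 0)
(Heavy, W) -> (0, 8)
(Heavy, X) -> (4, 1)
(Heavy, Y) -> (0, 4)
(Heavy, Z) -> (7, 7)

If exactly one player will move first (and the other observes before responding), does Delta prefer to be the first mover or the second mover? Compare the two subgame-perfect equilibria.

first

If Delta leads: Echo's best replies are Light→W, Medium→W, Heavy→W; Delta's induced payoffs 8, 9, 0; outcome (Medium, W), payoffs (9, 5).
If Echo leads: Delta's best replies are W→Medium, X→Medium, Y→Light, Z→Heavy; Echo's induced payoffs 5, 3, 6, 7; outcome (Heavy, Z), payoffs (7, 7).
Delta gets 9 moving first and 7 moving second, so Delta prefers to move first.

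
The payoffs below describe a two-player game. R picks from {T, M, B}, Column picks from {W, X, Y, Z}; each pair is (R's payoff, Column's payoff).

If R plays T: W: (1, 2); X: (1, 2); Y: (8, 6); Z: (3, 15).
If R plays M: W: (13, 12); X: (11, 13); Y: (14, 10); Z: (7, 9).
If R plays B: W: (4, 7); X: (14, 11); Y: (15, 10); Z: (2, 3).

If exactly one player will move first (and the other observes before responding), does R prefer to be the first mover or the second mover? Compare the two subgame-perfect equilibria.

first

If R leads: Column's best replies are T→Z, M→X, B→X; R's induced payoffs 3, 11, 14; outcome (B, X), payoffs (14, 11).
If Column leads: R's best replies are W→M, X→B, Y→B, Z→M; Column's induced payoffs 12, 11, 10, 9; outcome (M, W), payoffs (13, 12).
R gets 14 moving first and 13 moving second, so R prefers to move first.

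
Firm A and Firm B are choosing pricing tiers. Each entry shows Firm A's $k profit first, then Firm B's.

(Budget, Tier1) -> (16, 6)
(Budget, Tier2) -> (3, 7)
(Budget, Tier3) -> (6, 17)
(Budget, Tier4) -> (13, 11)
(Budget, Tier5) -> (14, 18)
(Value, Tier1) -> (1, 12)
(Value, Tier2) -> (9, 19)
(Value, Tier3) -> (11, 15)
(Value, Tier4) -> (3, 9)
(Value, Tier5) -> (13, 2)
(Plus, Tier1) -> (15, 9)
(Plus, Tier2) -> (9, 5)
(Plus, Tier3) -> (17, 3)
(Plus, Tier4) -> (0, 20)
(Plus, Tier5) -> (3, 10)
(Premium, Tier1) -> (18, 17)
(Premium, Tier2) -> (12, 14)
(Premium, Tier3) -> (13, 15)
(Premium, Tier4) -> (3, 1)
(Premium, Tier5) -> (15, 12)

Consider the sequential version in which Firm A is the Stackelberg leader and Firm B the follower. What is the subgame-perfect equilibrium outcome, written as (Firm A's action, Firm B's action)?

Solve by backward induction (Firm A leads).
- Budget: Firm B compares 6, 7, 17, 11, 18 and picks Tier5; Firm A would get 14.
- Value: Firm B compares 12, 19, 15, 9, 2 and picks Tier2; Firm A would get 9.
- Plus: Firm B compares 9, 5, 3, 20, 10 and picks Tier4; Firm A would get 0.
- Premium: Firm B compares 17, 14, 15, 1, 12 and picks Tier1; Firm A would get 18.
Among 14, 9, 0, 18, the best is 18 at Premium. Subgame-perfect outcome: (Premium, Tier1) with payoffs (18, 17).

(Premium, Tier1)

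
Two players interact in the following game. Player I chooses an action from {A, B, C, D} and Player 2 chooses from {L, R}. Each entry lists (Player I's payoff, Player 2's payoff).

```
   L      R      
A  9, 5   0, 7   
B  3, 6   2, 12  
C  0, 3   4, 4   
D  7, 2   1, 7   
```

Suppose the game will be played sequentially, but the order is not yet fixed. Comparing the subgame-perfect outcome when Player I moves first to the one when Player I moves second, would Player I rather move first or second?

second

If Player I leads: Player 2's best replies are A→R, B→R, C→R, D→R; Player I's induced payoffs 0, 2, 4, 1; outcome (C, R), payoffs (4, 4).
If Player 2 leads: Player I's best replies are L→A, R→C; Player 2's induced payoffs 5, 4; outcome (A, L), payoffs (9, 5).
Player I gets 4 moving first and 9 moving second, so Player I prefers to move second.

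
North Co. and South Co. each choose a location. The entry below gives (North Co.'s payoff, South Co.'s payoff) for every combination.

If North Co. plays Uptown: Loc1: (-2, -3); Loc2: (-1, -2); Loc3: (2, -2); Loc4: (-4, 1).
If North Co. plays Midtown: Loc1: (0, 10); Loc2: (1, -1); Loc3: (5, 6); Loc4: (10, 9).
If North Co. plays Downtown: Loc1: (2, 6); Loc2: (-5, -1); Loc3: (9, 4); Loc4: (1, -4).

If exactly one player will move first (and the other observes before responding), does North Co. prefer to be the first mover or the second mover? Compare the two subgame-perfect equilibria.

If North Co. leads: South Co.'s best replies are Uptown→Loc4, Midtown→Loc1, Downtown→Loc1; North Co.'s induced payoffs -4, 0, 2; outcome (Downtown, Loc1), payoffs (2, 6).
If South Co. leads: North Co.'s best replies are Loc1→Downtown, Loc2→Midtown, Loc3→Downtown, Loc4→Midtown; South Co.'s induced payoffs 6, -1, 4, 9; outcome (Midtown, Loc4), payoffs (10, 9).
North Co. gets 2 moving first and 10 moving second, so North Co. prefers to move second.

second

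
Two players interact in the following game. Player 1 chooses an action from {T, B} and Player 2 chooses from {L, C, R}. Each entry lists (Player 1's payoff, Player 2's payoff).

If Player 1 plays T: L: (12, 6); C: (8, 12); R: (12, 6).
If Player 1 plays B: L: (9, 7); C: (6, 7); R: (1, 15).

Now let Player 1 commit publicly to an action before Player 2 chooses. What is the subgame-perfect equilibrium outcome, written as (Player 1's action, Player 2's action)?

Solve by backward induction (Player 1 leads).
- T → Player 2 plays C (best of 6, 12, 6); Player 1 gets 8.
- B → Player 2 plays R (best of 7, 7, 15); Player 1 gets 1.
Player 1's induced payoffs are 8, 1, so Player 1 commits to T. Subgame-perfect outcome: (T, C) with payoffs (8, 12).

(T, C)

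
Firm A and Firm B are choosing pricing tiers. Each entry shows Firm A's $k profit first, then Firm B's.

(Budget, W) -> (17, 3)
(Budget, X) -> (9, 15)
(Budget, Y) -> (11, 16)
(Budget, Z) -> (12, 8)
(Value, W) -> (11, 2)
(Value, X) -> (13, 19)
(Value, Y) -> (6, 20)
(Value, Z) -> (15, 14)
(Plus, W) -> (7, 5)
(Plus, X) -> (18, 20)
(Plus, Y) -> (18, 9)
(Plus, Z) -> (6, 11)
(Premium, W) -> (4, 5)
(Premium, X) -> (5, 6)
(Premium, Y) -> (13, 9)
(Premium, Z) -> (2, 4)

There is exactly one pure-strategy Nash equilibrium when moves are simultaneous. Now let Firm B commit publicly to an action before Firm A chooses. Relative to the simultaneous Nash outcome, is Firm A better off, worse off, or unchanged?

Backward induction with Firm B moving first.
- W → Firm A plays Budget (best of 17, 11, 7, 4); Firm B gets 3.
- X → Firm A plays Plus (best of 9, 13, 18, 5); Firm B gets 20.
- Y → Firm A plays Plus (best of 11, 6, 18, 13); Firm B gets 9.
- Z → Firm A plays Value (best of 12, 15, 6, 2); Firm B gets 14.
Maximizing over 3, 20, 9, 14, Firm B chooses X. Subgame-perfect outcome: (Plus, X) with payoffs (18, 20).
Now find the simultaneous Nash equilibrium.
Firm A's best replies: W→Budget; X→Plus; Y→Plus; Z→Value.
Firm B's best replies: Budget→Y; Value→Y; Plus→X; Premium→Y.
The unique mutual best reply is (Plus, X), giving (18, 20).
Firm A earns 18 sequentially versus 18 at the Nash outcome: unchanged.

unchanged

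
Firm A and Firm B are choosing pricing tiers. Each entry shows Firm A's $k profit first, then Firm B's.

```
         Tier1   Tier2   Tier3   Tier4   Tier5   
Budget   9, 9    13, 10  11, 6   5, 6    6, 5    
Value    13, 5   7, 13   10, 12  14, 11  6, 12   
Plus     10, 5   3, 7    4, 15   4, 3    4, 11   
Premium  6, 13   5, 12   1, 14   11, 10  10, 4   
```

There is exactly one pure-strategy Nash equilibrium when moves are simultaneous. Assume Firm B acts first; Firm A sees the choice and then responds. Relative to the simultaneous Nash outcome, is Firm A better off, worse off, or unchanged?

Work backward from Firm A's decision.
- Tier1: BR = Value, leader payoff 5.
- Tier2: BR = Budget, leader payoff 10.
- Tier3: BR = Budget, leader payoff 6.
- Tier4: BR = Value, leader payoff 11.
- Tier5: BR = Premium, leader payoff 4.
Among 5, 10, 6, 11, 4, the best is 11 at Tier4. Subgame-perfect outcome: (Value, Tier4) with payoffs (14, 11).
For the simultaneous game, intersect best replies.
Firm A's best replies: Tier1→Value; Tier2→Budget; Tier3→Budget; Tier4→Value; Tier5→Premium.
Firm B's best replies: Budget→Tier2; Value→Tier2; Plus→Tier3; Premium→Tier3.
Only (Budget, Tier2) has each player best-responding; Nash payoffs (13, 10).
Firm A earns 14 sequentially versus 13 at the Nash outcome: better off.

better off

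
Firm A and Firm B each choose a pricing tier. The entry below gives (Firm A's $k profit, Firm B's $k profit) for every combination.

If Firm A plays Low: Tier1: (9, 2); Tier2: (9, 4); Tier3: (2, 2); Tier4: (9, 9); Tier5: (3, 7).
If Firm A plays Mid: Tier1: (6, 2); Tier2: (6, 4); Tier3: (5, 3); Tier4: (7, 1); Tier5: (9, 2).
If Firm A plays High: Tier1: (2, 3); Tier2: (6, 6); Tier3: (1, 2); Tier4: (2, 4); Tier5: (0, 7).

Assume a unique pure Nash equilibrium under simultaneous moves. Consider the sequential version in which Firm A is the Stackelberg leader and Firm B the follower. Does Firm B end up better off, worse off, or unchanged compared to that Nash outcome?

unchanged

Backward induction with Firm A moving first.
- Low: Firm B compares 2, 4, 2, 9, 7 and picks Tier4; Firm A would get 9.
- Mid: Firm B compares 2, 4, 3, 1, 2 and picks Tier2; Firm A would get 6.
- High: Firm B compares 3, 6, 2, 4, 7 and picks Tier5; Firm A would get 0.
Firm A's induced payoffs are 9, 6, 0, so Firm A commits to Low. Subgame-perfect outcome: (Low, Tier4) with payoffs (9, 9).
Now find the simultaneous Nash equilibrium.
Firm A's best replies: Tier1→Low; Tier2→Low; Tier3→Mid; Tier4→Low; Tier5→Mid.
Firm B's best replies: Low→Tier4; Mid→Tier2; High→Tier5.
Only (Low, Tier4) has each player best-responding; Nash payoffs (9, 9).
Firm B earns 9 sequentially versus 9 at the Nash outcome: unchanged.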